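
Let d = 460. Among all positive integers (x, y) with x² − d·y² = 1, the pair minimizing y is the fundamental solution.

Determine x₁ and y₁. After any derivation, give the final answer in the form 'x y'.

2535751 118230

d=460: √d = [21; 2,4,3,1,2,10,2,1,3,4,2,42] (ℓ=12, even), read p_11/q_11
i=0: a=21 ⇒ p=21, q=1
…
i=2: a=4 ⇒ p=193, q=9
…
i=5: a=2 ⇒ p=2252, q=105
…
i=7: a=2 ⇒ p=48922, q=2281
…
i=10: a=4 ⇒ p=1135029, q=52921
i=11: a=2 ⇒ p=2535751, q=118230
(x₁, y₁) = (2535751, 118230);  2535751² − 460·118230² = 1 ✓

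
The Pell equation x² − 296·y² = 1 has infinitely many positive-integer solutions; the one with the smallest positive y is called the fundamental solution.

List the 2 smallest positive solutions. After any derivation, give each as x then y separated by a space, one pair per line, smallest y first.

√296 → a₀=17, period (4,1,7,1,4,34); ℓ=6 even so k=5
i=0: a=17 ⇒ p=17, q=1
i=1: a=4 ⇒ p=69, q=4
i=2: a=1 ⇒ p=86, q=5
i=3: a=7 ⇒ p=671, q=39
i=4: a=1 ⇒ p=757, q=44
i=5: a=4 ⇒ p=3699, q=215
fundamental: x₁=3699, y₁=215  (since 13682601 − 296·46225 = 1)
n=2: (3699,215)∘(3699,215) = (3699·3699+296·215·215, 3699·215+215·3699) = (27365201,1590570)

3699 215
27365201 1590570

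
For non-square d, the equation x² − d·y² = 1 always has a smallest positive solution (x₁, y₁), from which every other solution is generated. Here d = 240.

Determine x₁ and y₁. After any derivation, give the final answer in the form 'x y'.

d=240: √d = [15; 2,30] (ℓ=2, even), read p_1/q_1
i=0: a=15 ⇒ p=15, q=1
i=1: a=2 ⇒ p=31, q=2
(x₁, y₁) = (31, 2);  31² − 240·2² = 1 ✓

31 2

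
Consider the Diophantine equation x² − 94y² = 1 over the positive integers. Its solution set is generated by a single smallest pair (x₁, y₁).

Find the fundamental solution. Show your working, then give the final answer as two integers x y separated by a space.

2143295 221064

√94 → a₀=9, period (1,2,3,1,1,…,2,1,18); ℓ=16 even so k=15
step 0: (9, 1)  from 9·(1,0) + (0,1)
step 1: (10, 1)  from 1·(9,1) + (1,0)
step 2: (29, 3)  from 2·(10,1) + (9,1)
step 3: (97, 10)  from 3·(29,3) + (10,1)
…
step 5: (223, 23)  from 1·(126,13) + (97,10)
step 6: (1241, 128)  from 5·(223,23) + (126,13)
…
step 8: (12953, 1336)  from 8·(1464,151) + (1241,128)
step 9: (14417, 1487)  from 1·(12953,1336) + (1464,151)
…
step 11: (99455, 10258)  from 1·(85038,8771) + (14417,1487)
step 12: (184493, 19029)  from 1·(99455,10258) + (85038,8771)
step 13: (652934, 67345)  from 3·(184493,19029) + (99455,10258)
step 14: (1490361, 153719)  from 2·(652934,67345) + (184493,19029)
step 15: (2143295, 221064)  from 1·(1490361,153719) + (652934,67345)
→ (2143295, 221064).  Check: 2143295²=4593713457025, 94·221064²=4593713457024, difference 1.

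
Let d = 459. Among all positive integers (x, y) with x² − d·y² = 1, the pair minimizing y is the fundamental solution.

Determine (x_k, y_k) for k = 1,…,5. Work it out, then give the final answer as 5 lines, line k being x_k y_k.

499850 23331
499700044999 23324000700
499550134985000450 23317003499766669
499400269944005249820001 23310008398693414998600
499250449862522498110069999250 23303015396150489970600653331

[21; 2,2,1,4,21,4,1,2,2,42] for √459; ℓ=10 ⇒ convergent index 9
a_0=21:  p_0=21·1+0=21,  q_0=21·0+1=1
a_1=2:  p_1=2·21+1=43,  q_1=2·1+0=2
…
a_8=2:  p_8=2·75692+60695=212079,  q_8=2·3533+2833=9899
a_9=2:  p_9=2·212079+75692=499850,  q_9=2·9899+3533=23331
→ (499850, 23331).  Check: 499850²=249850022500, 459·23331²=249850022499, difference 1.
n=2: (499850,23331)∘(499850,23331) = (499850·499850+459·23331·23331, 499850·23331+23331·499850) = (499700044999,23324000700)
n=3: (499700044999,23324000700)∘(499850,23331) = (499850·499700044999+459·23331·23324000700, 499850·23324000700+23331·499700044999) = (499550134985000450,23317003499766669)
n=4: (499550134985000450,23317003499766669)∘(499850,23331) = (499850·499550134985000450+459·23331·23317003499766669, 499850·23317003499766669+23331·499550134985000450) = (499400269944005249820001,23310008398693414998600)
n=5: (499400269944005249820001,23310008398693414998600)∘(499850,23331) = (499850·499400269944005249820001+459·23331·23310008398693414998600, 499850·23310008398693414998600+23331·499400269944005249820001) = (499250449862522498110069999250,23303015396150489970600653331)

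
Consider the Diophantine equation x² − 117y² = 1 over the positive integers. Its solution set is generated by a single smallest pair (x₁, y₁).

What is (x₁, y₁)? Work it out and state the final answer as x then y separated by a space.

√117 = [10; 1,4,2,4,1,20, …], period ℓ=6 (even) → k=5
k=0  a_k=10  p_k/q_k = 10/1
k=1  a_k=1  p_k/q_k = 11/1
…
k=4  a_k=4  p_k/q_k = 530/49
k=5  a_k=1  p_k/q_k = 649/60
fundamental: x₁=649, y₁=60  (since 421201 − 117·3600 = 1)

649 60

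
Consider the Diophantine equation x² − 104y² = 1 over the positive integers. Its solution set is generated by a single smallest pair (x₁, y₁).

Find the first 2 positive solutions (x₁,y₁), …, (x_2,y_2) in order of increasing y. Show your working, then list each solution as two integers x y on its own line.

51 5
5201 510

√104 → a₀=10, period (5,20); ℓ=2 even so k=1
k=0  a_k=10  p_k/q_k = 10/1
k=1  a_k=5  p_k/q_k = 51/5
→ (51, 5).  Check: 51²=2601, 104·5²=2600, difference 1.
k=2:  x_2 = 51·51+104·5·5 = 5201,  y_2 = 51·5+5·51 = 510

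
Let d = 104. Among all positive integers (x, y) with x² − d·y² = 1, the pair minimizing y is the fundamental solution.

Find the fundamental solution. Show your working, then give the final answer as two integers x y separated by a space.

√104 = [10; 5,20, …], period ℓ=2 (even) → k=1
step 0: (10, 1)  from 10·(1,0) + (0,1)
step 1: (51, 5)  from 5·(10,1) + (1,0)
→ (51, 5).  Check: 51²=2601, 104·5²=2600, difference 1.

51 5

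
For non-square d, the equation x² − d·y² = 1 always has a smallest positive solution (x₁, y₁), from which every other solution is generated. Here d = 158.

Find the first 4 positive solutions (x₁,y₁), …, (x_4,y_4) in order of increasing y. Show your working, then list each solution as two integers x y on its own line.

√158 → a₀=12, period (1,1,3,12,3,1,1,24); ℓ=8 even so k=7
step 0: (12, 1)  from 12·(1,0) + (0,1)
step 1: (13, 1)  from 1·(12,1) + (1,0)
…
step 6: (4412, 351)  from 1·(3331,265) + (1081,86)
step 7: (7743, 616)  from 1·(4412,351) + (3331,265)
(x₁, y₁) = (7743, 616);  7743² − 158·616² = 1 ✓
k=2:  x_2 = 7743·7743+158·616·616 = 119908097,  y_2 = 7743·616+616·7743 = 9539376
k=3:  x_3 = 7743·119908097+158·616·9539376 = 1856896782399,  y_3 = 7743·9539376+616·119908097 = 147726776120
k=4:  x_4 = 7743·1856896782399+158·616·147726776120 = 28755903452322817,  y_4 = 7743·147726776120+616·1856896782399 = 2287696845454944

7743 616
119908097 9539376
1856896782399 147726776120
28755903452322817 2287696845454944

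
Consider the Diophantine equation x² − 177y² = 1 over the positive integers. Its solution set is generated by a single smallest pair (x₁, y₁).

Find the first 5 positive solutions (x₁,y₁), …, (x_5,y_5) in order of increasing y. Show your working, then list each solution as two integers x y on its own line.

√177 = [13; 3,3,2,8,2,3,3,26, …], period ℓ=8 (even) → k=7
a_0=13:  p_0=13·1+0=13,  q_0=13·0+1=1
a_1=3:  p_1=3·13+1=40,  q_1=3·1+0=3
a_2=3:  p_2=3·40+13=133,  q_2=3·3+1=10
a_3=2:  p_3=2·133+40=306,  q_3=2·10+3=23
a_4=8:  p_4=8·306+133=2581,  q_4=8·23+10=194
a_5=2:  p_5=2·2581+306=5468,  q_5=2·194+23=411
a_6=3:  p_6=3·5468+2581=18985,  q_6=3·411+194=1427
a_7=3:  p_7=3·18985+5468=62423,  q_7=3·1427+411=4692
(x₁, y₁) = (62423, 4692);  62423² − 177·4692² = 1 ✓
n=2: (62423,4692)∘(62423,4692) = (62423·62423+177·4692·4692, 62423·4692+4692·62423) = (7793261857,585777432)
n=3: (7793261857,585777432)∘(62423,4692) = (62423·7793261857+177·4692·585777432, 62423·585777432+4692·7793261857) = (972957569736599,73131969270780)
n=4: (972957569736599,73131969270780)∘(62423,4692) = (62423·972957569736599+177·4692·73131969270780, 62423·73131969270780+4692·972957569736599) = (121469860743542176897,9130233834994022448)
n=5: (121469860743542176897,9130233834994022448)∘(62423,4692) = (62423·121469860743542176897+177·4692·9130233834994022448, 62423·9130233834994022448+4692·121469860743542176897) = (15165026233415309047146263,1139873173290531757272228)

62423 4692
7793261857 585777432
972957569736599 73131969270780
121469860743542176897 9130233834994022448
15165026233415309047146263 1139873173290531757272228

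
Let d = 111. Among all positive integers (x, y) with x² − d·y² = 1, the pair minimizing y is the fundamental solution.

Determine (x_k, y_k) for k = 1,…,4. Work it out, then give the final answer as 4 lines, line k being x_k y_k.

295 28
174049 16520
102688615 9746772
60586108801 5750578960

√111 → a₀=10, period (1,1,6,1,1,20); ℓ=6 even so k=5
a_0=10:  p_0=10·1+0=10,  q_0=10·0+1=1
a_1=1:  p_1=1·10+1=11,  q_1=1·1+0=1
…
a_3=6:  p_3=6·21+11=137,  q_3=6·2+1=13
a_4=1:  p_4=1·137+21=158,  q_4=1·13+2=15
a_5=1:  p_5=1·158+137=295,  q_5=1·15+13=28
(x₁, y₁) = (295, 28);  295² − 111·28² = 1 ✓
(295+28√111)^2 = 174049 + 16520√111
(295+28√111)^3 = 102688615 + 9746772√111
(295+28√111)^4 = 60586108801 + 5750578960√111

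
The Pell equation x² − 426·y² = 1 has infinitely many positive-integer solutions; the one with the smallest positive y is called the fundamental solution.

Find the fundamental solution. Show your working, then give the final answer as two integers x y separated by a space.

88751 4300

[20; 1,1,1,3,2,6,2,3,1,1,1,40] for √426; ℓ=12 ⇒ convergent index 11
i=0: a=20 ⇒ p=20, q=1
…
i=2: a=1 ⇒ p=41, q=2
…
i=5: a=2 ⇒ p=516, q=25
i=6: a=6 ⇒ p=3323, q=161
i=7: a=2 ⇒ p=7162, q=347
i=8: a=3 ⇒ p=24809, q=1202
…
i=10: a=1 ⇒ p=56780, q=2751
i=11: a=1 ⇒ p=88751, q=4300
(x₁, y₁) = (88751, 4300);  88751² − 426·4300² = 1 ✓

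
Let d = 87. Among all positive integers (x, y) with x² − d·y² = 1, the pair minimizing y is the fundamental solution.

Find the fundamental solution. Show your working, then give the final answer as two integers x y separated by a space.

28 3

[9; 3,18] for √87; ℓ=2 ⇒ convergent index 1
k=0  a_k=9  p_k/q_k = 9/1
k=1  a_k=3  p_k/q_k = 28/3
(x₁, y₁) = (28, 3);  28² − 87·3² = 1 ✓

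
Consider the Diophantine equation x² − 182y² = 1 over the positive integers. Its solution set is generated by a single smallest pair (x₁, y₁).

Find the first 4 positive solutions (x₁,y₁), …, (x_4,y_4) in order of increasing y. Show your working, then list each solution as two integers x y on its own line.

[13; 2,26] for √182; ℓ=2 ⇒ convergent index 1
k=0  a_k=13  p_k/q_k = 13/1
k=1  a_k=2  p_k/q_k = 27/2
(x₁, y₁) = (27, 2);  27² − 182·2² = 1 ✓
n=2: (27,2)∘(27,2) = (27·27+182·2·2, 27·2+2·27) = (1457,108)
n=3: (1457,108)∘(27,2) = (27·1457+182·2·108, 27·108+2·1457) = (78651,5830)
n=4: (78651,5830)∘(27,2) = (27·78651+182·2·5830, 27·5830+2·78651) = (4245697,314712)

27 2
1457 108
78651 5830
4245697 314712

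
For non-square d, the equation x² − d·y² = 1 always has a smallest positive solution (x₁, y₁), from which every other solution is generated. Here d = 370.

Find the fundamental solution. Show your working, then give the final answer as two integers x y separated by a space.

√370 = [19; 4,4,38, …], period ℓ=3 (odd) → k=5
k=0  a_k=19  p_k/q_k = 19/1
k=1  a_k=4  p_k/q_k = 77/4
k=2  a_k=4  p_k/q_k = 327/17
…
k=4  a_k=4  p_k/q_k = 50339/2617
k=5  a_k=4  p_k/q_k = 213859/11118
(x₁, y₁) = (213859, 11118);  213859² − 370·11118² = 1 ✓

213859 11118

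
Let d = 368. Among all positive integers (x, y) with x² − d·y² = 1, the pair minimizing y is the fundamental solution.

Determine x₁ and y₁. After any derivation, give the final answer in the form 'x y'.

1151 60

d=368: √d = [19; 5,2,5,38] (ℓ=4, even), read p_3/q_3
step 0: (19, 1)  from 19·(1,0) + (0,1)
…
step 2: (211, 11)  from 2·(96,5) + (19,1)
step 3: (1151, 60)  from 5·(211,11) + (96,5)
→ (1151, 60).  Check: 1151²=1324801, 368·60²=1324800, difference 1.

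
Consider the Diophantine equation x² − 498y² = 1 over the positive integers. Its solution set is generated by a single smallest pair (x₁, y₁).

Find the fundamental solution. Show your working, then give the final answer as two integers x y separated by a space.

[22; 3,6,22,6,3,44] for √498; ℓ=6 ⇒ convergent index 5
i=0: a=22 ⇒ p=22, q=1
i=1: a=3 ⇒ p=67, q=3
i=2: a=6 ⇒ p=424, q=19
i=3: a=22 ⇒ p=9395, q=421
i=4: a=6 ⇒ p=56794, q=2545
i=5: a=3 ⇒ p=179777, q=8056
fundamental: x₁=179777, y₁=8056  (since 32319769729 − 498·64899136 = 1)

179777 8056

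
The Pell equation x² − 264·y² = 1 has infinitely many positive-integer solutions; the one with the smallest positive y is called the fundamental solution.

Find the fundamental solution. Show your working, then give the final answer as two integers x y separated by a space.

65 4

d=264: √d = [16; 4,32] (ℓ=2, even), read p_1/q_1
i=0: a=16 ⇒ p=16, q=1
i=1: a=4 ⇒ p=65, q=4
(x₁, y₁) = (65, 4);  65² − 264·4² = 1 ✓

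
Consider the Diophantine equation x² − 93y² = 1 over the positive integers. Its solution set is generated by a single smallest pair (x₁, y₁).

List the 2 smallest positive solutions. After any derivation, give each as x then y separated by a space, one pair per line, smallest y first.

12151 1260
295293601 30620520

√93 → a₀=9, period (1,1,1,4,6,4,1,1,1,18); ℓ=10 even so k=9
i=0: a=9 ⇒ p=9, q=1
i=1: a=1 ⇒ p=10, q=1
i=2: a=1 ⇒ p=19, q=2
i=3: a=1 ⇒ p=29, q=3
i=4: a=4 ⇒ p=135, q=14
i=5: a=6 ⇒ p=839, q=87
i=6: a=4 ⇒ p=3491, q=362
i=7: a=1 ⇒ p=4330, q=449
i=8: a=1 ⇒ p=7821, q=811
i=9: a=1 ⇒ p=12151, q=1260
(x₁, y₁) = (12151, 1260);  12151² − 93·1260² = 1 ✓
k=2:  x_2 = 12151·12151+93·1260·1260 = 295293601,  y_2 = 12151·1260+1260·12151 = 30620520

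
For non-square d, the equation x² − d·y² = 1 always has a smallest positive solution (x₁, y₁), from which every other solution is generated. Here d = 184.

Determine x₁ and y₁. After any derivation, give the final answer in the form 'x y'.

24335 1794

√184 = [13; 1,1,3,2,1,2,1,2,3,1,1,26, …], period ℓ=12 (even) → k=11
k=0  a_k=13  p_k/q_k = 13/1
k=1  a_k=1  p_k/q_k = 14/1
k=2  a_k=1  p_k/q_k = 27/2
k=3  a_k=3  p_k/q_k = 95/7
…
k=6  a_k=2  p_k/q_k = 841/62
…
k=8  a_k=2  p_k/q_k = 3147/232
…
k=10  a_k=1  p_k/q_k = 13741/1013
k=11  a_k=1  p_k/q_k = 24335/1794
→ (24335, 1794).  Check: 24335²=592192225, 184·1794²=592192224, difference 1.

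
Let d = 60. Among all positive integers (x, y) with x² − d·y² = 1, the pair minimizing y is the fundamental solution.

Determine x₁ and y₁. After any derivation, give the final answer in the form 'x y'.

√60 = [7; 1,2,1,14, …], period ℓ=4 (even) → k=3
a_0=7:  p_0=7·1+0=7,  q_0=7·0+1=1
…
a_2=2:  p_2=2·8+7=23,  q_2=2·1+1=3
a_3=1:  p_3=1·23+8=31,  q_3=1·3+1=4
fundamental: x₁=31, y₁=4  (since 961 − 60·16 = 1)

31 4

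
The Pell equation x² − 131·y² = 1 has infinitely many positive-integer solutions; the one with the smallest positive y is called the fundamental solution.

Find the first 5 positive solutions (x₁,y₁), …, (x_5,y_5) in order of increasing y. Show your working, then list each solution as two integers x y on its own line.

√131 = [11; 2,4,11,4,2,22, …], period ℓ=6 (even) → k=5
k=0  a_k=11  p_k/q_k = 11/1
k=1  a_k=2  p_k/q_k = 23/2
k=2  a_k=4  p_k/q_k = 103/9
k=3  a_k=11  p_k/q_k = 1156/101
k=4  a_k=4  p_k/q_k = 4727/413
k=5  a_k=2  p_k/q_k = 10610/927
→ (10610, 927).  Check: 10610²=112572100, 131·927²=112572099, difference 1.
(10610+927√131)^2 = 225144199 + 19670940√131
(10610+927√131)^3 = 4777559892170 + 417417345873√131
(10610+927√131)^4 = 101379820686703201 + 8857596059754120√131
(10610+927√131)^5 = 2151279790194282033050 + 187958187970565080527√131

10610 927
225144199 19670940
4777559892170 417417345873
101379820686703201 8857596059754120
2151279790194282033050 187958187970565080527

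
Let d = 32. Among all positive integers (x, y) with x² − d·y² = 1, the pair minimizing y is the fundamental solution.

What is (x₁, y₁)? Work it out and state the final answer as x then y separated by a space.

√32 → a₀=5, period (1,1,1,10); ℓ=4 even so k=3
k=0  a_k=5  p_k/q_k = 5/1
k=1  a_k=1  p_k/q_k = 6/1
k=2  a_k=1  p_k/q_k = 11/2
k=3  a_k=1  p_k/q_k = 17/3
(x₁, y₁) = (17, 3);  17² − 32·3² = 1 ✓

17 3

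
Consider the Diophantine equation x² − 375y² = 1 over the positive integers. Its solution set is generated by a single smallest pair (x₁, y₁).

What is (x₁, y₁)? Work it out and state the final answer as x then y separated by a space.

√375 → a₀=19, period (2,1,2,1,5,1,2,1,2,38); ℓ=10 even so k=9
k=0  a_k=19  p_k/q_k = 19/1
…
k=4  a_k=1  p_k/q_k = 213/11
…
k=6  a_k=1  p_k/q_k = 1433/74
k=7  a_k=2  p_k/q_k = 4086/211
k=8  a_k=1  p_k/q_k = 5519/285
k=9  a_k=2  p_k/q_k = 15124/781
→ (15124, 781).  Check: 15124²=228735376, 375·781²=228735375, difference 1.

15124 781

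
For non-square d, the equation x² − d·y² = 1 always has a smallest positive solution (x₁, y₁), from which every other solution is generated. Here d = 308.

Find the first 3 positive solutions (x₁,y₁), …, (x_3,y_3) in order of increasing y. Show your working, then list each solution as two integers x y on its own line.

√308 = [17; 1,1,4,1,1,34, …], period ℓ=6 (even) → k=5
i=0: a=17 ⇒ p=17, q=1
…
i=3: a=4 ⇒ p=158, q=9
i=4: a=1 ⇒ p=193, q=11
i=5: a=1 ⇒ p=351, q=20
fundamental: x₁=351, y₁=20  (since 123201 − 308·400 = 1)
k=2:  x_2 = 351·351+308·20·20 = 246401,  y_2 = 351·20+20·351 = 14040
k=3:  x_3 = 351·246401+308·20·14040 = 172973151,  y_3 = 351·14040+20·246401 = 9856060

351 20
246401 14040
172973151 9856060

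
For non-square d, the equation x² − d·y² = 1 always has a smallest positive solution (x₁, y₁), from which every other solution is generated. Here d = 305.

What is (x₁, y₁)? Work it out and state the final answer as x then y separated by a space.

489 28

d=305: √d = [17; 2,6,2,34] (ℓ=4, even), read p_3/q_3
k=0  a_k=17  p_k/q_k = 17/1
k=1  a_k=2  p_k/q_k = 35/2
k=2  a_k=6  p_k/q_k = 227/13
k=3  a_k=2  p_k/q_k = 489/28
fundamental: x₁=489, y₁=28  (since 239121 − 305·784 = 1)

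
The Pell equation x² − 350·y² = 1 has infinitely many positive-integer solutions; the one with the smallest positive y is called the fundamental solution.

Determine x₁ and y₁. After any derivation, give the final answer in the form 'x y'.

449 24

[18; 1,2,2,2,1,36] for √350; ℓ=6 ⇒ convergent index 5
i=0: a=18 ⇒ p=18, q=1
i=1: a=1 ⇒ p=19, q=1
i=2: a=2 ⇒ p=56, q=3
…
i=4: a=2 ⇒ p=318, q=17
i=5: a=1 ⇒ p=449, q=24
(x₁, y₁) = (449, 24);  449² − 350·24² = 1 ✓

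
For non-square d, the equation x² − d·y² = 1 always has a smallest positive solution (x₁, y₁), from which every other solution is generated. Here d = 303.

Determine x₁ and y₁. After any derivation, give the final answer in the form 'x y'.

2524 145

[17; 2,2,5,2,2,34] for √303; ℓ=6 ⇒ convergent index 5
k=0  a_k=17  p_k/q_k = 17/1
k=1  a_k=2  p_k/q_k = 35/2
k=2  a_k=2  p_k/q_k = 87/5
…
k=4  a_k=2  p_k/q_k = 1027/59
k=5  a_k=2  p_k/q_k = 2524/145
(x₁, y₁) = (2524, 145);  2524² − 303·145² = 1 ✓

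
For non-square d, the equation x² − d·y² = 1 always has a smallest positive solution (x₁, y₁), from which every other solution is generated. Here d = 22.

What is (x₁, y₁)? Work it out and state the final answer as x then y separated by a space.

197 42

√22 = [4; 1,2,4,2,1,8, …], period ℓ=6 (even) → k=5
i=0: a=4 ⇒ p=4, q=1
…
i=4: a=2 ⇒ p=136, q=29
i=5: a=1 ⇒ p=197, q=42
(x₁, y₁) = (197, 42);  197² − 22·42² = 1 ✓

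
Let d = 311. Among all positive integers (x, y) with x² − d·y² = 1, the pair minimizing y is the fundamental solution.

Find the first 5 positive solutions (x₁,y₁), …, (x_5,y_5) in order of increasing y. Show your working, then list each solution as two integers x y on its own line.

16883880 957397
570130807708799 32329152120720
19252040283316857636360 1091683049815963029803
650098275797375082487964044801 36863691222253451430108430560
21952362553539551163393489436611779400 1244804277907160115380508441163715797

√311 = [17; 1,1,1,2,1,…,1,1,34, …], period ℓ=16 (even) → k=15
a_0=17:  p_0=17·1+0=17,  q_0=17·0+1=1
a_1=1:  p_1=1·17+1=18,  q_1=1·1+0=1
…
a_4=2:  p_4=2·53+35=141,  q_4=2·3+2=8
a_5=1:  p_5=1·141+53=194,  q_5=1·8+3=11
a_6=6:  p_6=6·194+141=1305,  q_6=6·11+8=74
…
a_8=17:  p_8=17·4109+1305=71158,  q_8=17·233+74=4035
a_9=3:  p_9=3·71158+4109=217583,  q_9=3·4035+233=12338
a_10=6:  p_10=6·217583+71158=1376656,  q_10=6·12338+4035=78063
…
a_12=2:  p_12=2·1594239+1376656=4565134,  q_12=2·90401+78063=258865
…
a_14=1:  p_14=1·6159373+4565134=10724507,  q_14=1·349266+258865=608131
a_15=1:  p_15=1·10724507+6159373=16883880,  q_15=1·608131+349266=957397
(x₁, y₁) = (16883880, 957397);  16883880² − 311·957397² = 1 ✓
(x_2, y_2) = (16883880·16883880 + 311·957397·957397, 16883880·957397 + 957397·16883880) = (570130807708799, 32329152120720)
(x_3, y_3) = (16883880·570130807708799 + 311·957397·32329152120720, 16883880·32329152120720 + 957397·570130807708799) = (19252040283316857636360, 1091683049815963029803)
(x_4, y_4) = (16883880·19252040283316857636360 + 311·957397·1091683049815963029803, 16883880·1091683049815963029803 + 957397·19252040283316857636360) = (650098275797375082487964044801, 36863691222253451430108430560)
(x_5, y_5) = (16883880·650098275797375082487964044801 + 311·957397·36863691222253451430108430560, 16883880·36863691222253451430108430560 + 957397·650098275797375082487964044801) = (21952362553539551163393489436611779400, 1244804277907160115380508441163715797)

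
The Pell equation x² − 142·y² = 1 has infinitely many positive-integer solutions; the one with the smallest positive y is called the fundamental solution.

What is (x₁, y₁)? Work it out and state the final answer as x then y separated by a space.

d=142: √d = [11; 1,10,1,22] (ℓ=4, even), read p_3/q_3
step 0: (11, 1)  from 11·(1,0) + (0,1)
…
step 2: (131, 11)  from 10·(12,1) + (11,1)
step 3: (143, 12)  from 1·(131,11) + (12,1)
fundamental: x₁=143, y₁=12  (since 20449 − 142·144 = 1)

143 12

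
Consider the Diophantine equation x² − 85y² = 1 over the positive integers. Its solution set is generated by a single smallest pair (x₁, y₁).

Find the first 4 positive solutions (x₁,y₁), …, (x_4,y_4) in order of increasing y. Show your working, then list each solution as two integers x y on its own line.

[9; 4,1,1,4,18] for √85; ℓ=5 ⇒ convergent index 9
step 0: (9, 1)  from 9·(1,0) + (0,1)
step 1: (37, 4)  from 4·(9,1) + (1,0)
…
step 4: (378, 41)  from 4·(83,9) + (46,5)
…
step 8: (62739, 6805)  from 1·(34813,3776) + (27926,3029)
step 9: (285769, 30996)  from 4·(62739,6805) + (34813,3776)
(x₁, y₁) = (285769, 30996);  285769² − 85·30996² = 1 ✓
n=2: (285769,30996)∘(285769,30996) = (285769·285769+85·30996·30996, 285769·30996+30996·285769) = (163327842721,17715391848)
n=3: (163327842721,17715391848)∘(285769,30996) = (285769·163327842721+85·30996·17715391848, 285769·17715391848+30996·163327842721) = (93348068572789129,10125019625991228)
n=4: (93348068572789129,10125019625991228)∘(285769,30996) = (285769·93348068572789129+85·30996·10125019625991228, 285769·10125019625991228+30996·93348068572789129) = (53351968415791425367681,5786833466982059076816)

285769 30996
163327842721 17715391848
93348068572789129 10125019625991228
53351968415791425367681 5786833466982059076816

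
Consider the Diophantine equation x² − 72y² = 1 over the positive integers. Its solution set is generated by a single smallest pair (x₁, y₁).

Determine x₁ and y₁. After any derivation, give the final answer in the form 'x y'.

17 2

[8; 2,16] for √72; ℓ=2 ⇒ convergent index 1
step 0: (8, 1)  from 8·(1,0) + (0,1)
step 1: (17, 2)  from 2·(8,1) + (1,0)
fundamental: x₁=17, y₁=2  (since 289 − 72·4 = 1)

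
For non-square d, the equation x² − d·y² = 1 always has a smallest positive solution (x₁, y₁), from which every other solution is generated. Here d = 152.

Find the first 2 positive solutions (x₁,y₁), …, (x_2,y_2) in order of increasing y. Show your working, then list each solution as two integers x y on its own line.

√152 = [12; 3,24, …], period ℓ=2 (even) → k=1
i=0: a=12 ⇒ p=12, q=1
i=1: a=3 ⇒ p=37, q=3
fundamental: x₁=37, y₁=3  (since 1369 − 152·9 = 1)
(37+3√152)^2 = 2737 + 222√152

37 3
2737 222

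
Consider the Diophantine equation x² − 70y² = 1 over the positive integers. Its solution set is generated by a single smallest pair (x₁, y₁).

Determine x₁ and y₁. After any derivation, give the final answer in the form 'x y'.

√70 = [8; 2,1,2,1,2,16, …], period ℓ=6 (even) → k=5
k=0  a_k=8  p_k/q_k = 8/1
k=1  a_k=2  p_k/q_k = 17/2
k=2  a_k=1  p_k/q_k = 25/3
k=3  a_k=2  p_k/q_k = 67/8
k=4  a_k=1  p_k/q_k = 92/11
k=5  a_k=2  p_k/q_k = 251/30
(x₁, y₁) = (251, 30);  251² − 70·30² = 1 ✓

251 30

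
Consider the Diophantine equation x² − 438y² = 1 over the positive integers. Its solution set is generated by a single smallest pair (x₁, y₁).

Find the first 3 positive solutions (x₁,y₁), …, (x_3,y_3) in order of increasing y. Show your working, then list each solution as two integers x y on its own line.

[20; 1,12,1,40] for √438; ℓ=4 ⇒ convergent index 3
k=0  a_k=20  p_k/q_k = 20/1
k=1  a_k=1  p_k/q_k = 21/1
k=2  a_k=12  p_k/q_k = 272/13
k=3  a_k=1  p_k/q_k = 293/14
→ (293, 14).  Check: 293²=85849, 438·14²=85848, difference 1.
(x_2, y_2) = (293·293 + 438·14·14, 293·14 + 14·293) = (171697, 8204)
(x_3, y_3) = (293·171697 + 438·14·8204, 293·8204 + 14·171697) = (100614149, 4807530)

293 14
171697 8204
100614149 4807530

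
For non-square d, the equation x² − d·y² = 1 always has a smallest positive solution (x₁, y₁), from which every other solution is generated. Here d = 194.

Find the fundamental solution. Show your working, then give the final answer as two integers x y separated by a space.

195 14

√194 → a₀=13, period (1,12,1,26); ℓ=4 even so k=3
a_0=13:  p_0=13·1+0=13,  q_0=13·0+1=1
a_1=1:  p_1=1·13+1=14,  q_1=1·1+0=1
a_2=12:  p_2=12·14+13=181,  q_2=12·1+1=13
a_3=1:  p_3=1·181+14=195,  q_3=1·13+1=14
fundamental: x₁=195, y₁=14  (since 38025 − 194·196 = 1)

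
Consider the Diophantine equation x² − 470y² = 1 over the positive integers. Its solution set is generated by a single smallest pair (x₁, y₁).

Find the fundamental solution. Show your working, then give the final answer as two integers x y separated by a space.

1691 78

√470 → a₀=21, period (1,2,8,2,1,42); ℓ=6 even so k=5
step 0: (21, 1)  from 21·(1,0) + (0,1)
step 1: (22, 1)  from 1·(21,1) + (1,0)
step 2: (65, 3)  from 2·(22,1) + (21,1)
step 3: (542, 25)  from 8·(65,3) + (22,1)
step 4: (1149, 53)  from 2·(542,25) + (65,3)
step 5: (1691, 78)  from 1·(1149,53) + (542,25)
fundamental: x₁=1691, y₁=78  (since 2859481 − 470·6084 = 1)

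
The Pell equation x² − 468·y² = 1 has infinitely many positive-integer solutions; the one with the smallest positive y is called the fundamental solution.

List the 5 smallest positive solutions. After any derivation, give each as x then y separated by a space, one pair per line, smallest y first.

649 30
842401 38940
1093435849 50544090
1419278889601 65606189880
1842222905266249 85156783920150

d=468: √d = [21; 1,1,1,2,1,1,1,42] (ℓ=8, even), read p_7/q_7
k=0  a_k=21  p_k/q_k = 21/1
…
k=6  a_k=1  p_k/q_k = 411/19
k=7  a_k=1  p_k/q_k = 649/30
→ (649, 30).  Check: 649²=421201, 468·30²=421200, difference 1.
k=2:  x_2 = 649·649+468·30·30 = 842401,  y_2 = 649·30+30·649 = 38940
k=3:  x_3 = 649·842401+468·30·38940 = 1093435849,  y_3 = 649·38940+30·842401 = 50544090
k=4:  x_4 = 649·1093435849+468·30·50544090 = 1419278889601,  y_4 = 649·50544090+30·1093435849 = 65606189880
k=5:  x_5 = 649·1419278889601+468·30·65606189880 = 1842222905266249,  y_5 = 649·65606189880+30·1419278889601 = 85156783920150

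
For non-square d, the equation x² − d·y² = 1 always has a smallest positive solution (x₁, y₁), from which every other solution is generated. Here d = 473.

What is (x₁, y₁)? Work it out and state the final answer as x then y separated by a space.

87 4

d=473: √d = [21; 1,2,1,42] (ℓ=4, even), read p_3/q_3
a_0=21:  p_0=21·1+0=21,  q_0=21·0+1=1
…
a_2=2:  p_2=2·22+21=65,  q_2=2·1+1=3
a_3=1:  p_3=1·65+22=87,  q_3=1·3+1=4
→ (87, 4).  Check: 87²=7569, 473·4²=7568, difference 1.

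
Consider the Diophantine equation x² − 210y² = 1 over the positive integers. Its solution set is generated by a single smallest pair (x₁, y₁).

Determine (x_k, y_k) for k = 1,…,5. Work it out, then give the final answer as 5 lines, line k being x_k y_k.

29 2
1681 116
97469 6726
5651521 389992
327690749 22612810

√210 = [14; 2,28, …], period ℓ=2 (even) → k=1
k=0  a_k=14  p_k/q_k = 14/1
k=1  a_k=2  p_k/q_k = 29/2
fundamental: x₁=29, y₁=2  (since 841 − 210·4 = 1)
n=2: (29,2)∘(29,2) = (29·29+210·2·2, 29·2+2·29) = (1681,116)
n=3: (1681,116)∘(29,2) = (29·1681+210·2·116, 29·116+2·1681) = (97469,6726)
n=4: (97469,6726)∘(29,2) = (29·97469+210·2·6726, 29·6726+2·97469) = (5651521,389992)
n=5: (5651521,389992)∘(29,2) = (29·5651521+210·2·389992, 29·389992+2·5651521) = (327690749,22612810)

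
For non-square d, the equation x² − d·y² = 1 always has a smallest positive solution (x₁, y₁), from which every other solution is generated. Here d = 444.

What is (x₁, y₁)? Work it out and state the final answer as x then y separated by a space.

295 14

d=444: √d = [21; 14,42] (ℓ=2, even), read p_1/q_1
k=0  a_k=21  p_k/q_k = 21/1
k=1  a_k=14  p_k/q_k = 295/14
fundamental: x₁=295, y₁=14  (since 87025 − 444·196 = 1)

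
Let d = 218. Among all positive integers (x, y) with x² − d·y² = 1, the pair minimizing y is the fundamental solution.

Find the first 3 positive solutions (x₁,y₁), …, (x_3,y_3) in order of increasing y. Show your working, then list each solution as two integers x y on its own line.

d=218: √d = [14; 1,3,3,1,28] (ℓ=5, odd), read p_9/q_9
k=0  a_k=14  p_k/q_k = 14/1
k=1  a_k=1  p_k/q_k = 15/1
k=2  a_k=3  p_k/q_k = 59/4
…
k=4  a_k=1  p_k/q_k = 251/17
…
k=6  a_k=1  p_k/q_k = 7471/506
k=7  a_k=3  p_k/q_k = 29633/2007
k=8  a_k=3  p_k/q_k = 96370/6527
k=9  a_k=1  p_k/q_k = 126003/8534
(x₁, y₁) = (126003, 8534);  126003² − 218·8534² = 1 ✓
n=2: (126003,8534)∘(126003,8534) = (126003·126003+218·8534·8534, 126003·8534+8534·126003) = (31753512017,2150619204)
n=3: (31753512017,2150619204)∘(126003,8534) = (126003·31753512017+218·8534·2150619204, 126003·2150619204+8534·31753512017) = (8002075549230099,541968943114690)

126003 8534
31753512017 2150619204
8002075549230099 541968943114690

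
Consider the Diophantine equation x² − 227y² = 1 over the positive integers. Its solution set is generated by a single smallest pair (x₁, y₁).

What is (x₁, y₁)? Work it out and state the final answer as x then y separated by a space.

[15; 15,30] for √227; ℓ=2 ⇒ convergent index 1
a_0=15:  p_0=15·1+0=15,  q_0=15·0+1=1
a_1=15:  p_1=15·15+1=226,  q_1=15·1+0=15
→ (226, 15).  Check: 226²=51076, 227·15²=51075, difference 1.

226 15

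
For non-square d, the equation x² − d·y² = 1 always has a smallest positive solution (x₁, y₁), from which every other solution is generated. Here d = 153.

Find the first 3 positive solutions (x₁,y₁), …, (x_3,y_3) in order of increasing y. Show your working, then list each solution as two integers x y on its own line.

2177 176
9478657 766304
41270070401 3336487440

d=153: √d = [12; 2,1,2,2,2,1,2,24] (ℓ=8, even), read p_7/q_7
step 0: (12, 1)  from 12·(1,0) + (0,1)
step 1: (25, 2)  from 2·(12,1) + (1,0)
…
step 4: (235, 19)  from 2·(99,8) + (37,3)
…
step 6: (804, 65)  from 1·(569,46) + (235,19)
step 7: (2177, 176)  from 2·(804,65) + (569,46)
(x₁, y₁) = (2177, 176);  2177² − 153·176² = 1 ✓
(x_2, y_2) = (2177·2177 + 153·176·176, 2177·176 + 176·2177) = (9478657, 766304)
(x_3, y_3) = (2177·9478657 + 153·176·766304, 2177·766304 + 176·9478657) = (41270070401, 3336487440)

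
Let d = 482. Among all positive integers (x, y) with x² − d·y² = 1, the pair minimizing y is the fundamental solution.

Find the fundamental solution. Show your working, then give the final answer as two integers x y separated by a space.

√482 → a₀=21, period (1,20,1,42); ℓ=4 even so k=3
i=0: a=21 ⇒ p=21, q=1
…
i=2: a=20 ⇒ p=461, q=21
i=3: a=1 ⇒ p=483, q=22
(x₁, y₁) = (483, 22);  483² − 482·22² = 1 ✓

483 22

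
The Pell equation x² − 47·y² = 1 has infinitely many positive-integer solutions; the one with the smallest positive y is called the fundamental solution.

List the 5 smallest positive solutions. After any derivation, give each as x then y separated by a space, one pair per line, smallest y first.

d=47: √d = [6; 1,5,1,12] (ℓ=4, even), read p_3/q_3
k=0  a_k=6  p_k/q_k = 6/1
k=1  a_k=1  p_k/q_k = 7/1
k=2  a_k=5  p_k/q_k = 41/6
k=3  a_k=1  p_k/q_k = 48/7
(x₁, y₁) = (48, 7);  48² − 47·7² = 1 ✓
(48+7√47)^2 = 4607 + 672√47
(48+7√47)^3 = 442224 + 64505√47
(48+7√47)^4 = 42448897 + 6191808√47
(48+7√47)^5 = 4074651888 + 594349063√47

48 7
4607 672
442224 64505
42448897 6191808
4074651888 594349063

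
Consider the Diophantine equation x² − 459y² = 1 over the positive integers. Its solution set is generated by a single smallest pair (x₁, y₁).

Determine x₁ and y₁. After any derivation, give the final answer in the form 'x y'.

[21; 2,2,1,4,21,4,1,2,2,42] for √459; ℓ=10 ⇒ convergent index 9
step 0: (21, 1)  from 21·(1,0) + (0,1)
step 1: (43, 2)  from 2·(21,1) + (1,0)
step 2: (107, 5)  from 2·(43,2) + (21,1)
step 3: (150, 7)  from 1·(107,5) + (43,2)
…
step 6: (60695, 2833)  from 4·(14997,700) + (707,33)
…
step 8: (212079, 9899)  from 2·(75692,3533) + (60695,2833)
step 9: (499850, 23331)  from 2·(212079,9899) + (75692,3533)
fundamental: x₁=499850, y₁=23331  (since 249850022500 − 459·544335561 = 1)

499850 23331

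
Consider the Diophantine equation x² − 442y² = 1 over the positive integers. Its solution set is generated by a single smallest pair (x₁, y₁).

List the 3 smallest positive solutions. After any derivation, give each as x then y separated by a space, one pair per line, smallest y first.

√442 → a₀=21, period (42); ℓ=1 odd so k=1
k=0  a_k=21  p_k/q_k = 21/1
k=1  a_k=42  p_k/q_k = 883/42
fundamental: x₁=883, y₁=42  (since 779689 − 442·1764 = 1)
(x_2, y_2) = (883·883 + 442·42·42, 883·42 + 42·883) = (1559377, 74172)
(x_3, y_3) = (883·1559377 + 442·42·74172, 883·74172 + 42·1559377) = (2753858899, 130987710)

883 42
1559377 74172
2753858899 130987710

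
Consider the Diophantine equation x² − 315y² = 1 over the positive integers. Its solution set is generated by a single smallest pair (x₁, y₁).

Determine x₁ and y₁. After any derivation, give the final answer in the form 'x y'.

71 4

√315 → a₀=17, period (1,2,1,34); ℓ=4 even so k=3
a_0=17:  p_0=17·1+0=17,  q_0=17·0+1=1
a_1=1:  p_1=1·17+1=18,  q_1=1·1+0=1
a_2=2:  p_2=2·18+17=53,  q_2=2·1+1=3
a_3=1:  p_3=1·53+18=71,  q_3=1·3+1=4
fundamental: x₁=71, y₁=4  (since 5041 − 315·16 = 1)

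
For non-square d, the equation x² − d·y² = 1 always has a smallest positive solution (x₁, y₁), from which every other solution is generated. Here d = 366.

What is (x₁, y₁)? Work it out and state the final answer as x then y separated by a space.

√366 → a₀=19, period (7,1,1,1,2,12,2,1,1,1,7,38); ℓ=12 even so k=11
k=0  a_k=19  p_k/q_k = 19/1
…
k=6  a_k=12  p_k/q_k = 14444/755
…
k=8  a_k=1  p_k/q_k = 44499/2326
k=9  a_k=1  p_k/q_k = 74554/3897
k=10  a_k=1  p_k/q_k = 119053/6223
k=11  a_k=7  p_k/q_k = 907925/47458
→ (907925, 47458).  Check: 907925²=824327805625, 366·47458²=824327805624, difference 1.

907925 47458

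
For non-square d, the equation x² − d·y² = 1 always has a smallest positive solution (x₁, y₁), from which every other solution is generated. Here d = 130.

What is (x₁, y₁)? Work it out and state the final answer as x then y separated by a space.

√130 = [11; 2,2,22, …], period ℓ=3 (odd) → k=5
step 0: (11, 1)  from 11·(1,0) + (0,1)
step 1: (23, 2)  from 2·(11,1) + (1,0)
step 2: (57, 5)  from 2·(23,2) + (11,1)
step 3: (1277, 112)  from 22·(57,5) + (23,2)
step 4: (2611, 229)  from 2·(1277,112) + (57,5)
step 5: (6499, 570)  from 2·(2611,229) + (1277,112)
(x₁, y₁) = (6499, 570);  6499² − 130·570² = 1 ✓

6499 570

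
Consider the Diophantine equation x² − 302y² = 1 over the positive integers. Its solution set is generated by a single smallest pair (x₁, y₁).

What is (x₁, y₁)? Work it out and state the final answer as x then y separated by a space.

4276623 246092

√302 = [17; 2,1,1,1,4,…,1,2,34, …], period ℓ=16 (even) → k=15
k=0  a_k=17  p_k/q_k = 17/1
…
k=6  a_k=2  p_k/q_k = 1425/82
k=7  a_k=1  p_k/q_k = 2068/119
k=8  a_k=16  p_k/q_k = 34513/1986
k=9  a_k=1  p_k/q_k = 36581/2105
…
k=13  a_k=1  p_k/q_k = 1042237/59974
k=14  a_k=1  p_k/q_k = 1617193/93059
k=15  a_k=2  p_k/q_k = 4276623/246092
→ (4276623, 246092).  Check: 4276623²=18289504284129, 302·246092²=18289504284128, difference 1.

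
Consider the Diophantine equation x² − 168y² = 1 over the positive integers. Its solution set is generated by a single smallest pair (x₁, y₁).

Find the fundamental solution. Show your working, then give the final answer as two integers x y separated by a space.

13 1

d=168: √d = [12; 1,24] (ℓ=2, even), read p_1/q_1
k=0  a_k=12  p_k/q_k = 12/1
k=1  a_k=1  p_k/q_k = 13/1
fundamental: x₁=13, y₁=1  (since 169 − 168·1 = 1)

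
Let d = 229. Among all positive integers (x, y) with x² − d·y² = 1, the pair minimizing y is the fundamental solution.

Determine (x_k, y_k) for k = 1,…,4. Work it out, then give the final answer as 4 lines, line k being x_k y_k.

√229 → a₀=15, period (7,1,1,7,30); ℓ=5 odd so k=9
step 0: (15, 1)  from 15·(1,0) + (0,1)
step 1: (106, 7)  from 7·(15,1) + (1,0)
…
step 4: (1710, 113)  from 7·(227,15) + (121,8)
step 5: (51527, 3405)  from 30·(1710,113) + (227,15)
…
step 8: (776325, 51301)  from 1·(413926,27353) + (362399,23948)
step 9: (5848201, 386460)  from 7·(776325,51301) + (413926,27353)
fundamental: x₁=5848201, y₁=386460  (since 34201454936401 − 229·149351331600 = 1)
n=2: (5848201,386460)∘(5848201,386460) = (5848201·5848201+229·386460·386460, 5848201·386460+386460·5848201) = (68402909872801,4520191516920)
n=3: (68402909872801,4520191516920)∘(5848201,386460) = (5848201·68402909872801+229·386460·4520191516920, 5848201·4520191516920+386460·68402909872801) = (800067931842043513801,52869977098885735380)
n=4: (800067931842043513801,52869977098885735380)∘(5848201,386460) = (5848201·800067931842043513801+229·386460·52869977098885735380, 5848201·52869977098885735380+386460·800067931842043513801) = (9357916158133073035999171201,618388505879356792878585840)

5848201 386460
68402909872801 4520191516920
800067931842043513801 52869977098885735380
9357916158133073035999171201 618388505879356792878585840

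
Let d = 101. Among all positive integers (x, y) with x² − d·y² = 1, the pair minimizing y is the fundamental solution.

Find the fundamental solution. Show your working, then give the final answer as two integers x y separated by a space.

201 20

√101 → a₀=10, period (20); ℓ=1 odd so k=1
a_0=10:  p_0=10·1+0=10,  q_0=10·0+1=1
a_1=20:  p_1=20·10+1=201,  q_1=20·1+0=20
fundamental: x₁=201, y₁=20  (since 40401 − 101·400 = 1)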